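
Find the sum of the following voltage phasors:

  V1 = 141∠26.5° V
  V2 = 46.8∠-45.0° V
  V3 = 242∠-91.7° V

Step 1 — Convert each phasor to rectangular form:
  V1 = 141·(cos(26.5°) + j·sin(26.5°)) = 126.2 + j62.91 V
  V2 = 46.8·(cos(-45.0°) + j·sin(-45.0°)) = 33.09 - j33.09 V
  V3 = 242·(cos(-91.7°) + j·sin(-91.7°)) = -7.179 - j241.9 V
Step 2 — Sum components: V_total = 152.1 - j212.1 V.
Step 3 — Convert to polar: |V_total| = 261 V, ∠V_total = -54.4°.

V_total = 261∠-54.4° V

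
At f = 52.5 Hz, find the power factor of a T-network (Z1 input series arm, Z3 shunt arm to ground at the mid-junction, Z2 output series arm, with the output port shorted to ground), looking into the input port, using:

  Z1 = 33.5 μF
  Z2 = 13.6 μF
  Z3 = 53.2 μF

Step 1 — Angular frequency: ω = 2π·f = 2π·52.5 = 329.9 rad/s.
Step 2 — Component impedances:
  Z1: Z = 1/(jωC) = -j/(ω·C) = 0 - j90.49 Ω
  Z2: Z = 1/(jωC) = -j/(ω·C) = 0 - j222.9 Ω
  Z3: Z = 1/(jωC) = -j/(ω·C) = 0 - j56.98 Ω
Step 3 — With the output port shorted to ground, the output series arm Z2 runs from the junction to ground; the shunt arm Z3 also runs from the junction to ground. They appear in parallel: Z3 || Z2 = 0 - j45.38 Ω.
Step 4 — Series with input arm Z1: Z_in = Z1 + (Z3 || Z2) = 0 - j135.9 Ω = 135.9∠-90.0° Ω.
Step 5 — Power factor: PF = cos(φ) = Re(Z)/|Z| = 0/135.9 = 0.
Step 6 — Type: Im(Z) = -135.9 ⇒ leading (phase φ = -90.0°).

PF = 0 (leading, φ = -90.0°)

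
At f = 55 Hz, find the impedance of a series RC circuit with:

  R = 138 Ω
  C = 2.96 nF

Step 1 — Angular frequency: ω = 2π·f = 2π·55 = 345.6 rad/s.
Step 2 — Component impedances:
  R: Z = R = 138 Ω
  C: Z = 1/(jωC) = -j/(ω·C) = 0 - j9.776e+05 Ω
Step 3 — Series combination: Z_total = R + C = 138 - j9.776e+05 Ω = 9.776e+05∠-90.0° Ω.

Z = 138 - j9.776e+05 Ω = 9.776e+05∠-90.0° Ω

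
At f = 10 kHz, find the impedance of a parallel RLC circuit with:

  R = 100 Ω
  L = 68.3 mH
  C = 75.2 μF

Step 1 — Angular frequency: ω = 2π·f = 2π·1e+04 = 6.283e+04 rad/s.
Step 2 — Component impedances:
  R: Z = R = 100 Ω
  L: Z = jωL = j·6.283e+04·0.0683 = 0 + j4291 Ω
  C: Z = 1/(jωC) = -j/(ω·C) = 0 - j0.2116 Ω
Step 3 — Parallel combination: 1/Z_total = 1/R + 1/L + 1/C; Z_total = 0.000448 - j0.2117 Ω = 0.2117∠-89.9° Ω.

Z = 0.000448 - j0.2117 Ω = 0.2117∠-89.9° Ω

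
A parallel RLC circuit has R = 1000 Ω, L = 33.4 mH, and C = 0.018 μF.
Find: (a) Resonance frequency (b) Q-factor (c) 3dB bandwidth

Step 1 — Resonance: ω₀ = 1/√(LC) = 1/√(0.0334·1.8e-08) = 4.078e+04 rad/s.
Step 2 — f₀ = ω₀/(2π) = 6491 Hz.
Step 3 — Parallel Q: Q = R/(ω₀L) = 1000/(4.078e+04·0.0334) = 0.7341.
Step 4 — Bandwidth: Δω = ω₀/Q = 5.556e+04 rad/s; BW = Δω/(2π) = 8842 Hz.

(a) f₀ = 6491 Hz  (b) Q = 0.7341  (c) BW = 8842 Hz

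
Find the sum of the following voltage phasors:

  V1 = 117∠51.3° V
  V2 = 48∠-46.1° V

Step 1 — Convert each phasor to rectangular form:
  V1 = 117·(cos(51.3°) + j·sin(51.3°)) = 73.15 + j91.31 V
  V2 = 48·(cos(-46.1°) + j·sin(-46.1°)) = 33.28 - j34.59 V
Step 2 — Sum components: V_total = 106.4 + j56.72 V.
Step 3 — Convert to polar: |V_total| = 120.6 V, ∠V_total = 28.1°.

V_total = 120.6∠28.1° V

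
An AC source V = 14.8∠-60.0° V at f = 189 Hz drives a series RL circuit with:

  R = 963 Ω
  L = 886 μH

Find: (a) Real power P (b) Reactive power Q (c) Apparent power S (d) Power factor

Step 1 — Angular frequency: ω = 2π·f = 2π·189 = 1188 rad/s.
Step 2 — Component impedances:
  R: Z = R = 963 Ω
  L: Z = jωL = j·1188·0.000886 = 0 + j1.052 Ω
Step 3 — Series combination: Z_total = R + L = 963 + j1.052 Ω = 963∠0.1° Ω.
Step 4 — Source phasor: V = 14.8∠-60.0° V = 7.4 - j12.82 V.
Step 5 — Current: I = V / Z = 0.00767 - j0.01332 A = 0.01537∠-60.1° A.
Step 6 — Complex power: S = V·I* = 0.2275 + j0.0002485 VA.
Step 7 — Real power: P = Re(S) = 0.2275 W.
Step 8 — Reactive power: Q = Im(S) = 0.0002485 VAR.
Step 9 — Apparent power: |S| = 0.2275 VA.
Step 10 — Power factor: PF = P/|S| = 1 (lagging).

(a) P = 0.2275 W  (b) Q = 0.0002485 VAR  (c) S = 0.2275 VA  (d) PF = 1 (lagging)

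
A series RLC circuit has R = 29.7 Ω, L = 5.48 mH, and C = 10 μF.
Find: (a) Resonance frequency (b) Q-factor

Step 1 — Resonance condition Im(Z)=0 gives ω₀ = 1/√(LC).
Step 2 — ω₀ = 1/√(0.00548·1e-05) = 4272 rad/s.
Step 3 — f₀ = ω₀/(2π) = 679.9 Hz.
Step 4 — Series Q: Q = ω₀L/R = 4272·0.00548/29.7 = 0.7882.

(a) f₀ = 679.9 Hz  (b) Q = 0.7882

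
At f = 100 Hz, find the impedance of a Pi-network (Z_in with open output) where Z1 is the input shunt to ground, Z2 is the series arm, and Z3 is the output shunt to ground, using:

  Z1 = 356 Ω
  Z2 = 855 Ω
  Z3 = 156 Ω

Step 1 — Angular frequency: ω = 2π·f = 2π·100 = 628.3 rad/s.
Step 2 — Component impedances:
  Z1: Z = R = 356 Ω
  Z2: Z = R = 855 Ω
  Z3: Z = R = 156 Ω
Step 3 — With open output, the series arm Z2 and the output shunt Z3 appear in series to ground: Z2 + Z3 = 1011 Ω.
Step 4 — Parallel with input shunt Z1: Z_in = Z1 || (Z2 + Z3) = 263.3 Ω = 263.3∠0.0° Ω.

Z = 263.3 Ω = 263.3∠0.0° Ω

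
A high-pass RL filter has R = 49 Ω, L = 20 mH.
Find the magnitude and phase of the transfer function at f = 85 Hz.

Step 1 — Angular frequency: ω = 2π·85 = 534.1 rad/s.
Step 2 — Transfer function: H(jω) = jωL/(R + jωL).
Step 3 — Numerator jωL = j·10.68; denominator R + jωL = 49 + j10.68.
Step 4 — H = 0.04536 + j0.2081.
Step 5 — Magnitude: |H| = 0.213 (-13.4 dB); phase: φ = 77.7°.

|H| = 0.213 (-13.4 dB), φ = 77.7°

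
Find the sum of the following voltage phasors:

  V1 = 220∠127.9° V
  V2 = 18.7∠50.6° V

Step 1 — Convert each phasor to rectangular form:
  V1 = 220·(cos(127.9°) + j·sin(127.9°)) = -135.1 + j173.6 V
  V2 = 18.7·(cos(50.6°) + j·sin(50.6°)) = 11.87 + j14.45 V
Step 2 — Sum components: V_total = -123.3 + j188 V.
Step 3 — Convert to polar: |V_total| = 224.9 V, ∠V_total = 123.2°.

V_total = 224.9∠123.2° V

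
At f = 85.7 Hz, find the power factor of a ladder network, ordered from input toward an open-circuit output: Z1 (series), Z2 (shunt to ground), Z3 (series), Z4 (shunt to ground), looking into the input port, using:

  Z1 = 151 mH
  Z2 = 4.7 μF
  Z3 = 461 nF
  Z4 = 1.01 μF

Step 1 — Angular frequency: ω = 2π·f = 2π·85.7 = 538.5 rad/s.
Step 2 — Component impedances:
  Z1: Z = jωL = j·538.5·0.151 = 0 + j81.31 Ω
  Z2: Z = 1/(jωC) = -j/(ω·C) = 0 - j395.1 Ω
  Z3: Z = 1/(jωC) = -j/(ω·C) = 0 - j4028 Ω
  Z4: Z = 1/(jωC) = -j/(ω·C) = 0 - j1839 Ω
Step 3 — Ladder network (open output): work backward from the far end, alternating series and parallel combinations. Z_in = 0 - j288.9 Ω = 288.9∠-90.0° Ω.
Step 4 — Power factor: PF = cos(φ) = Re(Z)/|Z| = 0/288.9 = 0.
Step 5 — Type: Im(Z) = -288.9 ⇒ leading (phase φ = -90.0°).

PF = 0 (leading, φ = -90.0°)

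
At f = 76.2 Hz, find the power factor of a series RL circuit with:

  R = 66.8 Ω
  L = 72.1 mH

Step 1 — Angular frequency: ω = 2π·f = 2π·76.2 = 478.8 rad/s.
Step 2 — Component impedances:
  R: Z = R = 66.8 Ω
  L: Z = jωL = j·478.8·0.0721 = 0 + j34.52 Ω
Step 3 — Series combination: Z_total = R + L = 66.8 + j34.52 Ω = 75.19∠27.3° Ω.
Step 4 — Power factor: PF = cos(φ) = Re(Z)/|Z| = 66.8/75.19 = 0.8884.
Step 5 — Type: Im(Z) = 34.52 ⇒ lagging (phase φ = 27.3°).

PF = 0.8884 (lagging, φ = 27.3°)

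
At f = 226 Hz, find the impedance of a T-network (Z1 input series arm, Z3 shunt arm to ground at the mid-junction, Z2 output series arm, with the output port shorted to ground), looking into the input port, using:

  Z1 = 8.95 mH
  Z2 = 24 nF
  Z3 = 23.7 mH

Step 1 — Angular frequency: ω = 2π·f = 2π·226 = 1420 rad/s.
Step 2 — Component impedances:
  Z1: Z = jωL = j·1420·0.00895 = 0 + j12.71 Ω
  Z2: Z = 1/(jωC) = -j/(ω·C) = 0 - j2.934e+04 Ω
  Z3: Z = jωL = j·1420·0.0237 = 0 + j33.65 Ω
Step 3 — With the output port shorted to ground, the output series arm Z2 runs from the junction to ground; the shunt arm Z3 also runs from the junction to ground. They appear in parallel: Z3 || Z2 = 0 + j33.69 Ω.
Step 4 — Series with input arm Z1: Z_in = Z1 + (Z3 || Z2) = 0 + j46.4 Ω = 46.4∠90.0° Ω.

Z = 0 + j46.4 Ω = 46.4∠90.0° Ω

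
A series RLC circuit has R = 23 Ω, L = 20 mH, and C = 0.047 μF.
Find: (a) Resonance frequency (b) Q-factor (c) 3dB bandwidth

Step 1 — Resonance: ω₀ = 1/√(LC) = 1/√(0.02·4.7e-08) = 3.262e+04 rad/s.
Step 2 — f₀ = ω₀/(2π) = 5191 Hz.
Step 3 — Series Q: Q = ω₀L/R = 3.262e+04·0.02/23 = 28.36.
Step 4 — Bandwidth: Δω = ω₀/Q = 1150 rad/s; BW = Δω/(2π) = 183 Hz.

(a) f₀ = 5191 Hz  (b) Q = 28.36  (c) BW = 183 Hz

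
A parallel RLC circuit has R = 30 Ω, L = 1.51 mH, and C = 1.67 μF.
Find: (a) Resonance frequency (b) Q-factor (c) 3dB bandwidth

Step 1 — Resonance: ω₀ = 1/√(LC) = 1/√(0.00151·1.67e-06) = 1.991e+04 rad/s.
Step 2 — f₀ = ω₀/(2π) = 3169 Hz.
Step 3 — Parallel Q: Q = R/(ω₀L) = 30/(1.991e+04·0.00151) = 0.9977.
Step 4 — Bandwidth: Δω = ω₀/Q = 1.996e+04 rad/s; BW = Δω/(2π) = 3177 Hz.

(a) f₀ = 3169 Hz  (b) Q = 0.9977  (c) BW = 3177 Hz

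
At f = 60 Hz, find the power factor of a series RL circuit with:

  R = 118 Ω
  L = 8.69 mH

Step 1 — Angular frequency: ω = 2π·f = 2π·60 = 377 rad/s.
Step 2 — Component impedances:
  R: Z = R = 118 Ω
  L: Z = jωL = j·377·0.00869 = 0 + j3.276 Ω
Step 3 — Series combination: Z_total = R + L = 118 + j3.276 Ω = 118∠1.6° Ω.
Step 4 — Power factor: PF = cos(φ) = Re(Z)/|Z| = 118/118.05 = 0.9996.
Step 5 — Type: Im(Z) = 3.276 ⇒ lagging (phase φ = 1.6°).

PF = 0.9996 (lagging, φ = 1.6°)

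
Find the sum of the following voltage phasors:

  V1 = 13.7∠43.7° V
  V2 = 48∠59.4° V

Step 1 — Convert each phasor to rectangular form:
  V1 = 13.7·(cos(43.7°) + j·sin(43.7°)) = 9.905 + j9.465 V
  V2 = 48·(cos(59.4°) + j·sin(59.4°)) = 24.43 + j41.32 V
Step 2 — Sum components: V_total = 34.34 + j50.78 V.
Step 3 — Convert to polar: |V_total| = 61.3 V, ∠V_total = 55.9°.

V_total = 61.3∠55.9° V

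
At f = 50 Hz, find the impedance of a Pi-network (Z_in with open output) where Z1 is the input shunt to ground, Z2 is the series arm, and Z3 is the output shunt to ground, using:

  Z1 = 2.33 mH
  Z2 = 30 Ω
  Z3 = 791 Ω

Step 1 — Angular frequency: ω = 2π·f = 2π·50 = 314.2 rad/s.
Step 2 — Component impedances:
  Z1: Z = jωL = j·314.2·0.00233 = 0 + j0.732 Ω
  Z2: Z = R = 30 Ω
  Z3: Z = R = 791 Ω
Step 3 — With open output, the series arm Z2 and the output shunt Z3 appear in series to ground: Z2 + Z3 = 821 Ω.
Step 4 — Parallel with input shunt Z1: Z_in = Z1 || (Z2 + Z3) = 0.0006526 + j0.732 Ω = 0.732∠89.9° Ω.

Z = 0.0006526 + j0.732 Ω = 0.732∠89.9° Ω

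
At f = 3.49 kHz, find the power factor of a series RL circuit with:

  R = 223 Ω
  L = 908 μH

Step 1 — Angular frequency: ω = 2π·f = 2π·3490 = 2.193e+04 rad/s.
Step 2 — Component impedances:
  R: Z = R = 223 Ω
  L: Z = jωL = j·2.193e+04·0.000908 = 0 + j19.91 Ω
Step 3 — Series combination: Z_total = R + L = 223 + j19.91 Ω = 223.9∠5.1° Ω.
Step 4 — Power factor: PF = cos(φ) = Re(Z)/|Z| = 223/223.9 = 0.996.
Step 5 — Type: Im(Z) = 19.91 ⇒ lagging (phase φ = 5.1°).

PF = 0.996 (lagging, φ = 5.1°)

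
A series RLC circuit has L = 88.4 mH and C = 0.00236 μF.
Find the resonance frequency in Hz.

Step 1 — Resonance condition Im(Z)=0 gives ω₀ = 1/√(LC).
Step 2 — ω₀ = 1/√(0.0884·2.36e-09) = 6.923e+04 rad/s.
Step 3 — f₀ = ω₀/(2π) = 1.102e+04 Hz.

f₀ = 1.102e+04 Hz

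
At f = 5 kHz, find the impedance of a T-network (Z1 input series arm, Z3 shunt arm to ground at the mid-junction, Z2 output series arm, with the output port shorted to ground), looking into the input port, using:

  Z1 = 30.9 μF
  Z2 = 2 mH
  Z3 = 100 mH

Step 1 — Angular frequency: ω = 2π·f = 2π·5000 = 3.142e+04 rad/s.
Step 2 — Component impedances:
  Z1: Z = 1/(jωC) = -j/(ω·C) = 0 - j1.03 Ω
  Z2: Z = jωL = j·3.142e+04·0.002 = 0 + j62.83 Ω
  Z3: Z = jωL = j·3.142e+04·0.1 = 0 + j3142 Ω
Step 3 — With the output port shorted to ground, the output series arm Z2 runs from the junction to ground; the shunt arm Z3 also runs from the junction to ground. They appear in parallel: Z3 || Z2 = 0 + j61.6 Ω.
Step 4 — Series with input arm Z1: Z_in = Z1 + (Z3 || Z2) = 0 + j60.57 Ω = 60.57∠90.0° Ω.

Z = 0 + j60.57 Ω = 60.57∠90.0° Ω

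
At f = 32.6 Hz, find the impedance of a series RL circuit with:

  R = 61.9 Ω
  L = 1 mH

Step 1 — Angular frequency: ω = 2π·f = 2π·32.6 = 204.8 rad/s.
Step 2 — Component impedances:
  R: Z = R = 61.9 Ω
  L: Z = jωL = j·204.8·0.001 = 0 + j0.2048 Ω
Step 3 — Series combination: Z_total = R + L = 61.9 + j0.2048 Ω = 61.9∠0.2° Ω.

Z = 61.9 + j0.2048 Ω = 61.9∠0.2° Ω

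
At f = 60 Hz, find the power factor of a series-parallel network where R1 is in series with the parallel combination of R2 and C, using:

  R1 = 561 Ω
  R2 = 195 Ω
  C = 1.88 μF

Step 1 — Angular frequency: ω = 2π·f = 2π·60 = 377 rad/s.
Step 2 — Component impedances:
  R1: Z = R = 561 Ω
  R2: Z = R = 195 Ω
  C: Z = 1/(jωC) = -j/(ω·C) = 0 - j1411 Ω
Step 3 — Parallel branch: R2 || C = 1/(1/R2 + 1/C) = 191.3 - j26.44 Ω.
Step 4 — Series with R1: Z_total = R1 + (R2 || C) = 752.3 - j26.44 Ω = 752.8∠-2.0° Ω.
Step 5 — Power factor: PF = cos(φ) = Re(Z)/|Z| = 752.35/752.81 = 0.9994.
Step 6 — Type: Im(Z) = -26.44 ⇒ leading (phase φ = -2.0°).

PF = 0.9994 (leading, φ = -2.0°)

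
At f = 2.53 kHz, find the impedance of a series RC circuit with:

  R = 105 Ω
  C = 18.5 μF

Step 1 — Angular frequency: ω = 2π·f = 2π·2530 = 1.59e+04 rad/s.
Step 2 — Component impedances:
  R: Z = R = 105 Ω
  C: Z = 1/(jωC) = -j/(ω·C) = 0 - j3.4 Ω
Step 3 — Series combination: Z_total = R + C = 105 - j3.4 Ω = 105.1∠-1.9° Ω.

Z = 105 - j3.4 Ω = 105.1∠-1.9° Ω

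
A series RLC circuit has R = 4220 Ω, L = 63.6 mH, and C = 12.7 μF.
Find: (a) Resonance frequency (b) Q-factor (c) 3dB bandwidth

Step 1 — Resonance: ω₀ = 1/√(LC) = 1/√(0.0636·1.27e-05) = 1113 rad/s.
Step 2 — f₀ = ω₀/(2π) = 177.1 Hz.
Step 3 — Series Q: Q = ω₀L/R = 1113·0.0636/4220 = 0.01677.
Step 4 — Bandwidth: Δω = ω₀/Q = 6.635e+04 rad/s; BW = Δω/(2π) = 1.056e+04 Hz.

(a) f₀ = 177.1 Hz  (b) Q = 0.01677  (c) BW = 1.056e+04 Hz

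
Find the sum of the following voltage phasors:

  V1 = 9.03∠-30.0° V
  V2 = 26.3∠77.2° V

Step 1 — Convert each phasor to rectangular form:
  V1 = 9.03·(cos(-30.0°) + j·sin(-30.0°)) = 7.82 - j4.515 V
  V2 = 26.3·(cos(77.2°) + j·sin(77.2°)) = 5.827 + j25.65 V
Step 2 — Sum components: V_total = 13.65 + j21.13 V.
Step 3 — Convert to polar: |V_total| = 25.16 V, ∠V_total = 57.1°.

V_total = 25.16∠57.1° V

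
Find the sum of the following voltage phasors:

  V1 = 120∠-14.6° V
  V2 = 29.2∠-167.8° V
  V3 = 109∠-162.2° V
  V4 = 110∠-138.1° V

Step 1 — Convert each phasor to rectangular form:
  V1 = 120·(cos(-14.6°) + j·sin(-14.6°)) = 116.1 - j30.25 V
  V2 = 29.2·(cos(-167.8°) + j·sin(-167.8°)) = -28.54 - j6.171 V
  V3 = 109·(cos(-162.2°) + j·sin(-162.2°)) = -103.8 - j33.32 V
  V4 = 110·(cos(-138.1°) + j·sin(-138.1°)) = -81.87 - j73.46 V
Step 2 — Sum components: V_total = -98.07 - j143.2 V.
Step 3 — Convert to polar: |V_total| = 173.6 V, ∠V_total = -124.4°.

V_total = 173.6∠-124.4° V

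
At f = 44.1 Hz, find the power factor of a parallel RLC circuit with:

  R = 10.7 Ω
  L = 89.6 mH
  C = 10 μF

Step 1 — Angular frequency: ω = 2π·f = 2π·44.1 = 277.1 rad/s.
Step 2 — Component impedances:
  R: Z = R = 10.7 Ω
  L: Z = jωL = j·277.1·0.0896 = 0 + j24.83 Ω
  C: Z = 1/(jωC) = -j/(ω·C) = 0 - j360.9 Ω
Step 3 — Parallel combination: 1/Z_total = 1/R + 1/L + 1/C; Z_total = 9.216 + j3.699 Ω = 9.93∠21.9° Ω.
Step 4 — Power factor: PF = cos(φ) = Re(Z)/|Z| = 9.21566/9.930134 = 0.928.
Step 5 — Type: Im(Z) = 3.699 ⇒ lagging (phase φ = 21.9°).

PF = 0.928 (lagging, φ = 21.9°)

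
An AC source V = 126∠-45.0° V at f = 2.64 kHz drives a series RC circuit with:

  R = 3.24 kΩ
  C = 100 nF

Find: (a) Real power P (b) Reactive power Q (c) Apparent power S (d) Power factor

Step 1 — Angular frequency: ω = 2π·f = 2π·2640 = 1.659e+04 rad/s.
Step 2 — Component impedances:
  R: Z = R = 3240 Ω
  C: Z = 1/(jωC) = -j/(ω·C) = 0 - j602.9 Ω
Step 3 — Series combination: Z_total = R + C = 3240 - j602.9 Ω = 3296∠-10.5° Ω.
Step 4 — Source phasor: V = 126∠-45.0° V = 89.1 - j89.1 V.
Step 5 — Current: I = V / Z = 0.03152 - j0.02163 A = 0.03823∠-34.5° A.
Step 6 — Complex power: S = V·I* = 4.736 - j0.8812 VA.
Step 7 — Real power: P = Re(S) = 4.736 W.
Step 8 — Reactive power: Q = Im(S) = -0.8812 VAR.
Step 9 — Apparent power: |S| = 4.817 VA.
Step 10 — Power factor: PF = P/|S| = 0.9831 (leading).

(a) P = 4.736 W  (b) Q = -0.8812 VAR  (c) S = 4.817 VA  (d) PF = 0.9831 (leading)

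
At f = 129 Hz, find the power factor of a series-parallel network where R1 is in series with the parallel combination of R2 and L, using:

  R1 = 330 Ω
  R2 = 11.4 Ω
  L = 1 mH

Step 1 — Angular frequency: ω = 2π·f = 2π·129 = 810.5 rad/s.
Step 2 — Component impedances:
  R1: Z = R = 330 Ω
  R2: Z = R = 11.4 Ω
  L: Z = jωL = j·810.5·0.001 = 0 + j0.8105 Ω
Step 3 — Parallel branch: R2 || L = 1/(1/R2 + 1/L) = 0.05734 + j0.8065 Ω.
Step 4 — Series with R1: Z_total = R1 + (R2 || L) = 330.1 + j0.8065 Ω = 330.1∠0.1° Ω.
Step 5 — Power factor: PF = cos(φ) = Re(Z)/|Z| = 330.1/330.1 = 1.
Step 6 — Type: Im(Z) = 0.8065 ⇒ lagging (phase φ = 0.1°).

PF = 1 (lagging, φ = 0.1°)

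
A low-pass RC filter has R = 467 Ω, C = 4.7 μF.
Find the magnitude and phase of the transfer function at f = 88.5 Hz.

Step 1 — Angular frequency: ω = 2π·88.5 = 556.1 rad/s.
Step 2 — Transfer function: H(jω) = 1/(1 + jωRC).
Step 3 — Denominator: 1 + jωRC = 1 + j·556.1·467·4.7e-06 = 1 + j1.221.
Step 4 — H = 0.4017 - j0.4902.
Step 5 — Magnitude: |H| = 0.6338 (-4.0 dB); phase: φ = -50.7°.

|H| = 0.6338 (-4.0 dB), φ = -50.7°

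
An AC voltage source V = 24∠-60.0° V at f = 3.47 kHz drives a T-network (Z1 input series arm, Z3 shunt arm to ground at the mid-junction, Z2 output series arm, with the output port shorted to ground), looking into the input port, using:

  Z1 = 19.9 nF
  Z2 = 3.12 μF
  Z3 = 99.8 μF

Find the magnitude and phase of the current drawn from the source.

Step 1 — Angular frequency: ω = 2π·f = 2π·3470 = 2.18e+04 rad/s.
Step 2 — Component impedances:
  Z1: Z = 1/(jωC) = -j/(ω·C) = 0 - j2305 Ω
  Z2: Z = 1/(jωC) = -j/(ω·C) = 0 - j14.7 Ω
  Z3: Z = 1/(jωC) = -j/(ω·C) = 0 - j0.4596 Ω
Step 3 — With the output port shorted to ground, the output series arm Z2 runs from the junction to ground; the shunt arm Z3 also runs from the junction to ground. They appear in parallel: Z3 || Z2 = 0 - j0.4456 Ω.
Step 4 — Series with input arm Z1: Z_in = Z1 + (Z3 || Z2) = 0 - j2305 Ω = 2305∠-90.0° Ω.
Step 5 — Source phasor: V = 24∠-60.0° V = 12 - j20.78 V.
Step 6 — Ohm's law: I = V / Z_total = (12 - j20.78) / (0 - j2305) = 0.009016 + j0.005205 A.
Step 7 — Convert to polar: |I| = 0.01041 A, ∠I = 30.0°.

I = 0.01041∠30.0° A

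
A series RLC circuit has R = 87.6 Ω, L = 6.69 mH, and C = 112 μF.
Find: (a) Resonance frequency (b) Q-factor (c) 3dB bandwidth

Step 1 — Resonance: ω₀ = 1/√(LC) = 1/√(0.00669·0.000112) = 1155 rad/s.
Step 2 — f₀ = ω₀/(2π) = 183.9 Hz.
Step 3 — Series Q: Q = ω₀L/R = 1155·0.00669/87.6 = 0.08823.
Step 4 — Bandwidth: Δω = ω₀/Q = 1.309e+04 rad/s; BW = Δω/(2π) = 2084 Hz.

(a) f₀ = 183.9 Hz  (b) Q = 0.08823  (c) BW = 2084 Hz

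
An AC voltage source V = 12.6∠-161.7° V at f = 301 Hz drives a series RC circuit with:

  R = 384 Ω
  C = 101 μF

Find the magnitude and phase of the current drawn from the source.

Step 1 — Angular frequency: ω = 2π·f = 2π·301 = 1891 rad/s.
Step 2 — Component impedances:
  R: Z = R = 384 Ω
  C: Z = 1/(jωC) = -j/(ω·C) = 0 - j5.235 Ω
Step 3 — Series combination: Z_total = R + C = 384 - j5.235 Ω = 384∠-0.8° Ω.
Step 4 — Source phasor: V = 12.6∠-161.7° V = -11.96 - j3.956 V.
Step 5 — Ohm's law: I = V / Z_total = (-11.96 - j3.956) / (384 - j5.235) = -0.03101 - j0.01073 A.
Step 6 — Convert to polar: |I| = 0.03281 A, ∠I = -160.9°.

I = 0.03281∠-160.9° A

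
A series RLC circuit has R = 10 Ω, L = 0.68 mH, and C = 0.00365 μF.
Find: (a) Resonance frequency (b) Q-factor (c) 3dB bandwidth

Step 1 — Resonance condition Im(Z)=0 gives ω₀ = 1/√(LC).
Step 2 — ω₀ = 1/√(0.00068·3.65e-09) = 6.347e+05 rad/s.
Step 3 — f₀ = ω₀/(2π) = 1.01e+05 Hz.
Step 4 — Series Q: Q = ω₀L/R = 6.347e+05·0.00068/10 = 43.16.
Step 5 — 3dB bandwidth: Δω = ω₀/Q = 1.471e+04 rad/s; BW = Δω/(2π) = 2341 Hz.

(a) f₀ = 1.01e+05 Hz  (b) Q = 43.16  (c) BW = 2341 Hz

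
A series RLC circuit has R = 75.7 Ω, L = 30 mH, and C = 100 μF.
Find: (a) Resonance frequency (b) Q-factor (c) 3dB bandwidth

Step 1 — Resonance condition Im(Z)=0 gives ω₀ = 1/√(LC).
Step 2 — ω₀ = 1/√(0.03·0.0001) = 577.4 rad/s.
Step 3 — f₀ = ω₀/(2π) = 91.89 Hz.
Step 4 — Series Q: Q = ω₀L/R = 577.4·0.03/75.7 = 0.2288.
Step 5 — 3dB bandwidth: Δω = ω₀/Q = 2523 rad/s; BW = Δω/(2π) = 401.6 Hz.

(a) f₀ = 91.89 Hz  (b) Q = 0.2288  (c) BW = 401.6 Hz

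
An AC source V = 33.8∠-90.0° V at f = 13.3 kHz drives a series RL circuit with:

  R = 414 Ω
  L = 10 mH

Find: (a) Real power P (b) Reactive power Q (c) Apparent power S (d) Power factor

Step 1 — Angular frequency: ω = 2π·f = 2π·1.33e+04 = 8.357e+04 rad/s.
Step 2 — Component impedances:
  R: Z = R = 414 Ω
  L: Z = jωL = j·8.357e+04·0.01 = 0 + j835.7 Ω
Step 3 — Series combination: Z_total = R + L = 414 + j835.7 Ω = 932.6∠63.6° Ω.
Step 4 — Source phasor: V = 33.8∠-90.0° V = 0 - j33.8 V.
Step 5 — Current: I = V / Z = -0.03248 - j0.01609 A = 0.03624∠-153.6° A.
Step 6 — Complex power: S = V·I* = 0.5438 + j1.098 VA.
Step 7 — Real power: P = Re(S) = 0.5438 W.
Step 8 — Reactive power: Q = Im(S) = 1.098 VAR.
Step 9 — Apparent power: |S| = 1.225 VA.
Step 10 — Power factor: PF = P/|S| = 0.4439 (lagging).

(a) P = 0.5438 W  (b) Q = 1.098 VAR  (c) S = 1.225 VA  (d) PF = 0.4439 (lagging)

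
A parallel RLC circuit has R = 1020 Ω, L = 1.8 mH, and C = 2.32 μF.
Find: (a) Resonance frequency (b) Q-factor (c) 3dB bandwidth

Step 1 — Resonance: ω₀ = 1/√(LC) = 1/√(0.0018·2.32e-06) = 1.547e+04 rad/s.
Step 2 — f₀ = ω₀/(2π) = 2463 Hz.
Step 3 — Parallel Q: Q = R/(ω₀L) = 1020/(1.547e+04·0.0018) = 36.62.
Step 4 — Bandwidth: Δω = ω₀/Q = 422.6 rad/s; BW = Δω/(2π) = 67.26 Hz.

(a) f₀ = 2463 Hz  (b) Q = 36.62  (c) BW = 67.26 Hz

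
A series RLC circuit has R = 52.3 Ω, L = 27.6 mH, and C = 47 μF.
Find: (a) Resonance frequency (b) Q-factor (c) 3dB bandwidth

Step 1 — Resonance: ω₀ = 1/√(LC) = 1/√(0.0276·4.7e-05) = 878 rad/s.
Step 2 — f₀ = ω₀/(2π) = 139.7 Hz.
Step 3 — Series Q: Q = ω₀L/R = 878·0.0276/52.3 = 0.4633.
Step 4 — Bandwidth: Δω = ω₀/Q = 1895 rad/s; BW = Δω/(2π) = 301.6 Hz.

(a) f₀ = 139.7 Hz  (b) Q = 0.4633  (c) BW = 301.6 Hz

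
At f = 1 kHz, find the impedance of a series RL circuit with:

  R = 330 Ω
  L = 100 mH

Step 1 — Angular frequency: ω = 2π·f = 2π·1000 = 6283 rad/s.
Step 2 — Component impedances:
  R: Z = R = 330 Ω
  L: Z = jωL = j·6283·0.1 = 0 + j628.3 Ω
Step 3 — Series combination: Z_total = R + L = 330 + j628.3 Ω = 709.7∠62.3° Ω.

Z = 330 + j628.3 Ω = 709.7∠62.3° Ω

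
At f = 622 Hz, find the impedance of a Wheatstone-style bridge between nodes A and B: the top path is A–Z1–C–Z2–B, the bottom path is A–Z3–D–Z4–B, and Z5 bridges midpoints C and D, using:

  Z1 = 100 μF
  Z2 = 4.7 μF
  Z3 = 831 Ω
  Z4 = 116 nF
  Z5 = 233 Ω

Step 1 — Angular frequency: ω = 2π·f = 2π·622 = 3908 rad/s.
Step 2 — Component impedances:
  Z1: Z = 1/(jωC) = -j/(ω·C) = 0 - j2.559 Ω
  Z2: Z = 1/(jωC) = -j/(ω·C) = 0 - j54.44 Ω
  Z3: Z = R = 831 Ω
  Z4: Z = 1/(jωC) = -j/(ω·C) = 0 - j2206 Ω
  Z5: Z = R = 233 Ω
Step 3 — Bridge requires nodal analysis (the Z5 bridge couples midpoints C and D, so the two paths cannot be reduced to a simple series/parallel combination). Setting node B to ground and injecting 1 A at node A, the 3-node admittance system at A, C, D solves to V_A = Z_AB = 0.1131 - j55.67 Ω = 55.67∠-89.9° Ω.

Z = 0.1131 - j55.67 Ω = 55.67∠-89.9° Ω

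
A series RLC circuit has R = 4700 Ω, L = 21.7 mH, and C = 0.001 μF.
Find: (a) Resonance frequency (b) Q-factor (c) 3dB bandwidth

Step 1 — Resonance condition Im(Z)=0 gives ω₀ = 1/√(LC).
Step 2 — ω₀ = 1/√(0.0217·1e-09) = 2.147e+05 rad/s.
Step 3 — f₀ = ω₀/(2π) = 3.417e+04 Hz.
Step 4 — Series Q: Q = ω₀L/R = 2.147e+05·0.0217/4700 = 0.9911.
Step 5 — 3dB bandwidth: Δω = ω₀/Q = 2.166e+05 rad/s; BW = Δω/(2π) = 3.447e+04 Hz.

(a) f₀ = 3.417e+04 Hz  (b) Q = 0.9911  (c) BW = 3.447e+04 Hz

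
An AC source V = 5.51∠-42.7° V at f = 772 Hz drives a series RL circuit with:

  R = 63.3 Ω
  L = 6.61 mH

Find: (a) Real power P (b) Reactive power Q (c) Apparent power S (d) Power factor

Step 1 — Angular frequency: ω = 2π·f = 2π·772 = 4851 rad/s.
Step 2 — Component impedances:
  R: Z = R = 63.3 Ω
  L: Z = jωL = j·4851·0.00661 = 0 + j32.06 Ω
Step 3 — Series combination: Z_total = R + L = 63.3 + j32.06 Ω = 70.96∠26.9° Ω.
Step 4 — Source phasor: V = 5.51∠-42.7° V = 4.049 - j3.737 V.
Step 5 — Current: I = V / Z = 0.02711 - j0.07276 A = 0.07765∠-69.6° A.
Step 6 — Complex power: S = V·I* = 0.3817 + j0.1933 VA.
Step 7 — Real power: P = Re(S) = 0.3817 W.
Step 8 — Reactive power: Q = Im(S) = 0.1933 VAR.
Step 9 — Apparent power: |S| = 0.4279 VA.
Step 10 — Power factor: PF = P/|S| = 0.8921 (lagging).

(a) P = 0.3817 W  (b) Q = 0.1933 VAR  (c) S = 0.4279 VA  (d) PF = 0.8921 (lagging)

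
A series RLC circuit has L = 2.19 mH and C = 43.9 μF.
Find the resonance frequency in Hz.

Step 1 — Resonance condition Im(Z)=0 gives ω₀ = 1/√(LC).
Step 2 — ω₀ = 1/√(0.00219·4.39e-05) = 3225 rad/s.
Step 3 — f₀ = ω₀/(2π) = 513.3 Hz.

f₀ = 513.3 Hz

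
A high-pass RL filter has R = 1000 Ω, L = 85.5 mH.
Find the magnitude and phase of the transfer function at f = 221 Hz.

Step 1 — Angular frequency: ω = 2π·221 = 1389 rad/s.
Step 2 — Transfer function: H(jω) = jωL/(R + jωL).
Step 3 — Numerator jωL = j·118.7; denominator R + jωL = 1000 + j118.7.
Step 4 — H = 0.0139 + j0.1171.
Step 5 — Magnitude: |H| = 0.1179 (-18.6 dB); phase: φ = 83.2°.

|H| = 0.1179 (-18.6 dB), φ = 83.2°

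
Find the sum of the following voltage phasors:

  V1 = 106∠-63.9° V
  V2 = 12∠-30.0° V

Step 1 — Convert each phasor to rectangular form:
  V1 = 106·(cos(-63.9°) + j·sin(-63.9°)) = 46.63 - j95.19 V
  V2 = 12·(cos(-30.0°) + j·sin(-30.0°)) = 10.39 - j6 V
Step 2 — Sum components: V_total = 57.03 - j101.2 V.
Step 3 — Convert to polar: |V_total| = 116.2 V, ∠V_total = -60.6°.

V_total = 116.2∠-60.6° V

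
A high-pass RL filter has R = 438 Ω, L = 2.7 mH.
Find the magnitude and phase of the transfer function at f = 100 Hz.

Step 1 — Angular frequency: ω = 2π·100 = 628.3 rad/s.
Step 2 — Transfer function: H(jω) = jωL/(R + jωL).
Step 3 — Numerator jωL = j·1.696; denominator R + jωL = 438 + j1.696.
Step 4 — H = 1.5e-05 + j0.003873.
Step 5 — Magnitude: |H| = 0.003873 (-48.2 dB); phase: φ = 89.8°.

|H| = 0.003873 (-48.2 dB), φ = 89.8°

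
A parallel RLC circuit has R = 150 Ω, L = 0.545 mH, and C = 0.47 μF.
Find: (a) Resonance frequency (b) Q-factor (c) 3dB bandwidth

Step 1 — Resonance: ω₀ = 1/√(LC) = 1/√(0.000545·4.7e-07) = 6.248e+04 rad/s.
Step 2 — f₀ = ω₀/(2π) = 9944 Hz.
Step 3 — Parallel Q: Q = R/(ω₀L) = 150/(6.248e+04·0.000545) = 4.405.
Step 4 — Bandwidth: Δω = ω₀/Q = 1.418e+04 rad/s; BW = Δω/(2π) = 2258 Hz.

(a) f₀ = 9944 Hz  (b) Q = 4.405  (c) BW = 2258 Hz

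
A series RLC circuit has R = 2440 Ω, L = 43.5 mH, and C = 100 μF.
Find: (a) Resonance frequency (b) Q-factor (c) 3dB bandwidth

Step 1 — Resonance: ω₀ = 1/√(LC) = 1/√(0.0435·0.0001) = 479.5 rad/s.
Step 2 — f₀ = ω₀/(2π) = 76.31 Hz.
Step 3 — Series Q: Q = ω₀L/R = 479.5·0.0435/2440 = 0.008548.
Step 4 — Bandwidth: Δω = ω₀/Q = 5.609e+04 rad/s; BW = Δω/(2π) = 8927 Hz.

(a) f₀ = 76.31 Hz  (b) Q = 0.008548  (c) BW = 8927 Hz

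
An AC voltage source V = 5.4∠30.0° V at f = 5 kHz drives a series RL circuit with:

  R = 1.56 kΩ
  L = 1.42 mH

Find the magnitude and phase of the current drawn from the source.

Step 1 — Angular frequency: ω = 2π·f = 2π·5000 = 3.142e+04 rad/s.
Step 2 — Component impedances:
  R: Z = R = 1560 Ω
  L: Z = jωL = j·3.142e+04·0.00142 = 0 + j44.61 Ω
Step 3 — Series combination: Z_total = R + L = 1560 + j44.61 Ω = 1561∠1.6° Ω.
Step 4 — Source phasor: V = 5.4∠30.0° V = 4.677 + j2.7 V.
Step 5 — Ohm's law: I = V / Z_total = (4.677 + j2.7) / (1560 + j44.61) = 0.003045 + j0.001644 A.
Step 6 — Convert to polar: |I| = 0.00346 A, ∠I = 28.4°.

I = 0.00346∠28.4° A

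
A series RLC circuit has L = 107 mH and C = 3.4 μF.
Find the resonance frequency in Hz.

Step 1 — Resonance condition Im(Z)=0 gives ω₀ = 1/√(LC).
Step 2 — ω₀ = 1/√(0.107·3.4e-06) = 1658 rad/s.
Step 3 — f₀ = ω₀/(2π) = 263.9 Hz.

f₀ = 263.9 Hz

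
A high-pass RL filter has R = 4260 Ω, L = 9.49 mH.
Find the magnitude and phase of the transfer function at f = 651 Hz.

Step 1 — Angular frequency: ω = 2π·651 = 4090 rad/s.
Step 2 — Transfer function: H(jω) = jωL/(R + jωL).
Step 3 — Numerator jωL = j·38.82; denominator R + jωL = 4260 + j38.82.
Step 4 — H = 8.302e-05 + j0.009111.
Step 5 — Magnitude: |H| = 0.009112 (-40.8 dB); phase: φ = 89.5°.

|H| = 0.009112 (-40.8 dB), φ = 89.5°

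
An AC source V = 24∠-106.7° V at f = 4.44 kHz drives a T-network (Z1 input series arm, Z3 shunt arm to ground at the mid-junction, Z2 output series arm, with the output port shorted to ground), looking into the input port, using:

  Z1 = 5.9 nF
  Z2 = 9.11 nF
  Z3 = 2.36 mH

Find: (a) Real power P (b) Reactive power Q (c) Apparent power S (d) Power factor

Step 1 — Angular frequency: ω = 2π·f = 2π·4440 = 2.79e+04 rad/s.
Step 2 — Component impedances:
  Z1: Z = 1/(jωC) = -j/(ω·C) = 0 - j6076 Ω
  Z2: Z = 1/(jωC) = -j/(ω·C) = 0 - j3935 Ω
  Z3: Z = jωL = j·2.79e+04·0.00236 = 0 + j65.84 Ω
Step 3 — With the output port shorted to ground, the output series arm Z2 runs from the junction to ground; the shunt arm Z3 also runs from the junction to ground. They appear in parallel: Z3 || Z2 = 0 + j66.96 Ω.
Step 4 — Series with input arm Z1: Z_in = Z1 + (Z3 || Z2) = 0 - j6009 Ω = 6009∠-90.0° Ω.
Step 5 — Source phasor: V = 24∠-106.7° V = -6.897 - j22.99 V.
Step 6 — Current: I = V / Z = 0.003826 - j0.001148 A = 0.003994∠-16.7° A.
Step 7 — Complex power: S = V·I* = 0 - j0.09586 VA.
Step 8 — Real power: P = Re(S) = 0 W.
Step 9 — Reactive power: Q = Im(S) = -0.09586 VAR.
Step 10 — Apparent power: |S| = 0.09586 VA.
Step 11 — Power factor: PF = P/|S| = 0 (leading).

(a) P = 0 W  (b) Q = -0.09586 VAR  (c) S = 0.09586 VA  (d) PF = 0 (leading)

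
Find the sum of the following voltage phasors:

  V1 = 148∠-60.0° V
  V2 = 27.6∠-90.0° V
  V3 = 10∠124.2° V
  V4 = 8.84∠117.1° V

Step 1 — Convert each phasor to rectangular form:
  V1 = 148·(cos(-60.0°) + j·sin(-60.0°)) = 74 - j128.2 V
  V2 = 27.6·(cos(-90.0°) + j·sin(-90.0°)) = 0 - j27.6 V
  V3 = 10·(cos(124.2°) + j·sin(124.2°)) = -5.621 + j8.271 V
  V4 = 8.84·(cos(117.1°) + j·sin(117.1°)) = -4.027 + j7.869 V
Step 2 — Sum components: V_total = 64.35 - j139.6 V.
Step 3 — Convert to polar: |V_total| = 153.7 V, ∠V_total = -65.3°.

V_total = 153.7∠-65.3° V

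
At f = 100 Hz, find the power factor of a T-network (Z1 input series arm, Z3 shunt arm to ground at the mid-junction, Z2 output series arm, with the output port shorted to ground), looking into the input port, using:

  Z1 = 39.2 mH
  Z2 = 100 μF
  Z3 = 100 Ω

Step 1 — Angular frequency: ω = 2π·f = 2π·100 = 628.3 rad/s.
Step 2 — Component impedances:
  Z1: Z = jωL = j·628.3·0.0392 = 0 + j24.63 Ω
  Z2: Z = 1/(jωC) = -j/(ω·C) = 0 - j15.92 Ω
  Z3: Z = R = 100 Ω
Step 3 — With the output port shorted to ground, the output series arm Z2 runs from the junction to ground; the shunt arm Z3 also runs from the junction to ground. They appear in parallel: Z3 || Z2 = 2.47 - j15.52 Ω.
Step 4 — Series with input arm Z1: Z_in = Z1 + (Z3 || Z2) = 2.47 + j9.108 Ω = 9.437∠74.8° Ω.
Step 5 — Power factor: PF = cos(φ) = Re(Z)/|Z| = 2.4705/9.4369 = 0.2618.
Step 6 — Type: Im(Z) = 9.108 ⇒ lagging (phase φ = 74.8°).

PF = 0.2618 (lagging, φ = 74.8°)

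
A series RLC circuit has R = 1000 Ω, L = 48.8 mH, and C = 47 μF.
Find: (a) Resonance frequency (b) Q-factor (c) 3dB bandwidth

Step 1 — Resonance condition Im(Z)=0 gives ω₀ = 1/√(LC).
Step 2 — ω₀ = 1/√(0.0488·4.7e-05) = 660.3 rad/s.
Step 3 — f₀ = ω₀/(2π) = 105.1 Hz.
Step 4 — Series Q: Q = ω₀L/R = 660.3·0.0488/1000 = 0.03222.
Step 5 — 3dB bandwidth: Δω = ω₀/Q = 2.049e+04 rad/s; BW = Δω/(2π) = 3261 Hz.

(a) f₀ = 105.1 Hz  (b) Q = 0.03222  (c) BW = 3261 Hz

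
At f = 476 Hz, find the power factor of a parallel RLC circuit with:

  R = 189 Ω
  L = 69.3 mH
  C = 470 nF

Step 1 — Angular frequency: ω = 2π·f = 2π·476 = 2991 rad/s.
Step 2 — Component impedances:
  R: Z = R = 189 Ω
  L: Z = jωL = j·2991·0.0693 = 0 + j207.3 Ω
  C: Z = 1/(jωC) = -j/(ω·C) = 0 - j711.4 Ω
Step 3 — Parallel combination: 1/Z_total = 1/R + 1/L + 1/C; Z_total = 133.3 + j86.16 Ω = 158.7∠32.9° Ω.
Step 4 — Power factor: PF = cos(φ) = Re(Z)/|Z| = 133.3/158.7 = 0.8399.
Step 5 — Type: Im(Z) = 86.16 ⇒ lagging (phase φ = 32.9°).

PF = 0.8399 (lagging, φ = 32.9°)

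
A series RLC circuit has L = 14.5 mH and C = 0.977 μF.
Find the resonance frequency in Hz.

Step 1 — Resonance condition Im(Z)=0 gives ω₀ = 1/√(LC).
Step 2 — ω₀ = 1/√(0.0145·9.77e-07) = 8402 rad/s.
Step 3 — f₀ = ω₀/(2π) = 1337 Hz.

f₀ = 1337 Hz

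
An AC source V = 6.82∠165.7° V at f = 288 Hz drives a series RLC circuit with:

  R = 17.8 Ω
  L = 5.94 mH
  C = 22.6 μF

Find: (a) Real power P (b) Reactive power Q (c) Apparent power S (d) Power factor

Step 1 — Angular frequency: ω = 2π·f = 2π·288 = 1810 rad/s.
Step 2 — Component impedances:
  R: Z = R = 17.8 Ω
  L: Z = jωL = j·1810·0.00594 = 0 + j10.75 Ω
  C: Z = 1/(jωC) = -j/(ω·C) = 0 - j24.45 Ω
Step 3 — Series combination: Z_total = R + L + C = 17.8 - j13.7 Ω = 22.46∠-37.6° Ω.
Step 4 — Source phasor: V = 6.82∠165.7° V = -6.609 + j1.685 V.
Step 5 — Current: I = V / Z = -0.2789 - j0.12 A = 0.3036∠-156.7° A.
Step 6 — Complex power: S = V·I* = 1.641 - j1.263 VA.
Step 7 — Real power: P = Re(S) = 1.641 W.
Step 8 — Reactive power: Q = Im(S) = -1.263 VAR.
Step 9 — Apparent power: |S| = 2.071 VA.
Step 10 — Power factor: PF = P/|S| = 0.7924 (leading).

(a) P = 1.641 W  (b) Q = -1.263 VAR  (c) S = 2.071 VA  (d) PF = 0.7924 (leading)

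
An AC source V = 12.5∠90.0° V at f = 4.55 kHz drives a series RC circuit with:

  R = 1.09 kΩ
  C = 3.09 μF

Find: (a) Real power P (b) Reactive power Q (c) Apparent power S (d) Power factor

Step 1 — Angular frequency: ω = 2π·f = 2π·4550 = 2.859e+04 rad/s.
Step 2 — Component impedances:
  R: Z = R = 1090 Ω
  C: Z = 1/(jωC) = -j/(ω·C) = 0 - j11.32 Ω
Step 3 — Series combination: Z_total = R + C = 1090 - j11.32 Ω = 1090∠-0.6° Ω.
Step 4 — Source phasor: V = 12.5∠90.0° V = 0 + j12.5 V.
Step 5 — Current: I = V / Z = -0.0001191 + j0.01147 A = 0.01147∠90.6° A.
Step 6 — Complex power: S = V·I* = 0.1433 - j0.001489 VA.
Step 7 — Real power: P = Re(S) = 0.1433 W.
Step 8 — Reactive power: Q = Im(S) = -0.001489 VAR.
Step 9 — Apparent power: |S| = 0.1433 VA.
Step 10 — Power factor: PF = P/|S| = 0.9999 (leading).

(a) P = 0.1433 W  (b) Q = -0.001489 VAR  (c) S = 0.1433 VA  (d) PF = 0.9999 (leading)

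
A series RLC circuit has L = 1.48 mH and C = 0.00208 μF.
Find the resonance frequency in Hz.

Step 1 — Resonance condition Im(Z)=0 gives ω₀ = 1/√(LC).
Step 2 — ω₀ = 1/√(0.00148·2.08e-09) = 5.7e+05 rad/s.
Step 3 — f₀ = ω₀/(2π) = 9.071e+04 Hz.

f₀ = 9.071e+04 Hz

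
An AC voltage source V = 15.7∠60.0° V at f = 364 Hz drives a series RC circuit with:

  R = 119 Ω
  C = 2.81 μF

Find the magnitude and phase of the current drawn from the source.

Step 1 — Angular frequency: ω = 2π·f = 2π·364 = 2287 rad/s.
Step 2 — Component impedances:
  R: Z = R = 119 Ω
  C: Z = 1/(jωC) = -j/(ω·C) = 0 - j155.6 Ω
Step 3 — Series combination: Z_total = R + C = 119 - j155.6 Ω = 195.9∠-52.6° Ω.
Step 4 — Source phasor: V = 15.7∠60.0° V = 7.85 + j13.6 V.
Step 5 — Ohm's law: I = V / Z_total = (7.85 + j13.6) / (119 - j155.6) = -0.03079 + j0.074 A.
Step 6 — Convert to polar: |I| = 0.08015 A, ∠I = 112.6°.

I = 0.08015∠112.6° A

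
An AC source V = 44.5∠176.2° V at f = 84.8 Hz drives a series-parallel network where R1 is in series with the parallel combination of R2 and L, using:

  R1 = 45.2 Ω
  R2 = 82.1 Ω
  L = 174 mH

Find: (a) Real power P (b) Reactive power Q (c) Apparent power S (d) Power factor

Step 1 — Angular frequency: ω = 2π·f = 2π·84.8 = 532.8 rad/s.
Step 2 — Component impedances:
  R1: Z = R = 45.2 Ω
  R2: Z = R = 82.1 Ω
  L: Z = jωL = j·532.8·0.174 = 0 + j92.71 Ω
Step 3 — Parallel branch: R2 || L = 1/(1/R2 + 1/L) = 46.01 + j40.75 Ω.
Step 4 — Series with R1: Z_total = R1 + (R2 || L) = 91.21 + j40.75 Ω = 99.9∠24.1° Ω.
Step 5 — Source phasor: V = 44.5∠176.2° V = -44.4 + j2.949 V.
Step 6 — Current: I = V / Z = -0.3938 + j0.2082 A = 0.4454∠152.1° A.
Step 7 — Complex power: S = V·I* = 18.1 + j8.085 VA.
Step 8 — Real power: P = Re(S) = 18.1 W.
Step 9 — Reactive power: Q = Im(S) = 8.085 VAR.
Step 10 — Apparent power: |S| = 19.82 VA.
Step 11 — Power factor: PF = P/|S| = 0.913 (lagging).

(a) P = 18.1 W  (b) Q = 8.085 VAR  (c) S = 19.82 VA  (d) PF = 0.913 (lagging)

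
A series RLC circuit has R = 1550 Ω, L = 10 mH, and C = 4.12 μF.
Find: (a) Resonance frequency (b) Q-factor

Step 1 — Resonance condition Im(Z)=0 gives ω₀ = 1/√(LC).
Step 2 — ω₀ = 1/√(0.01·4.12e-06) = 4927 rad/s.
Step 3 — f₀ = ω₀/(2π) = 784.1 Hz.
Step 4 — Series Q: Q = ω₀L/R = 4927·0.01/1550 = 0.03178.

(a) f₀ = 784.1 Hz  (b) Q = 0.03178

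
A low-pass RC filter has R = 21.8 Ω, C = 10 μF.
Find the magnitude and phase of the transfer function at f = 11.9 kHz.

Step 1 — Angular frequency: ω = 2π·1.19e+04 = 7.477e+04 rad/s.
Step 2 — Transfer function: H(jω) = 1/(1 + jωRC).
Step 3 — Denominator: 1 + jωRC = 1 + j·7.477e+04·21.8·1e-05 = 1 + j16.3.
Step 4 — H = 0.00375 - j0.06112.
Step 5 — Magnitude: |H| = 0.06124 (-24.3 dB); phase: φ = -86.5°.

|H| = 0.06124 (-24.3 dB), φ = -86.5°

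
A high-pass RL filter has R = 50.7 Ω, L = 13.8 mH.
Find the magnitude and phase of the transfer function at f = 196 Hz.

Step 1 — Angular frequency: ω = 2π·196 = 1232 rad/s.
Step 2 — Transfer function: H(jω) = jωL/(R + jωL).
Step 3 — Numerator jωL = j·16.99; denominator R + jωL = 50.7 + j16.99.
Step 4 — H = 0.101 + j0.3013.
Step 5 — Magnitude: |H| = 0.3178 (-10.0 dB); phase: φ = 71.5°.

|H| = 0.3178 (-10.0 dB), φ = 71.5°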